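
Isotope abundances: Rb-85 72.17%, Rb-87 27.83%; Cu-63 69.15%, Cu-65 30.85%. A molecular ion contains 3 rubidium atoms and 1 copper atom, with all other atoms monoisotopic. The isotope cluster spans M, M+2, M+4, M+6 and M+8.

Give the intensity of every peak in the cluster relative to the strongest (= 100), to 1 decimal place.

Rubidium pattern (n=3): 0.37589809 : 0.43485841 : 0.16768892 : 0.02155458
Copper pattern (n=1): 0.6915 : 0.3085
Convolve the two distributions (both contribute in 2-u steps):
  M: 0.37589809×0.6915 = 0.259934
  M+2: 0.37589809×0.3085 + 0.43485841×0.6915 = 0.416669
  M+4: 0.43485841×0.3085 + 0.16768892×0.6915 = 0.250111
  M+6: 0.16768892×0.3085 + 0.02155458×0.6915 = 0.066637
  M+8: 0.02155458×0.3085 = 0.006650
Scale to base peak (0.416669) = 100: 62.4 : 100.0 : 60.0 : 16.0 : 1.6

62.4 : 100.0 : 60.0 : 16.0 : 1.6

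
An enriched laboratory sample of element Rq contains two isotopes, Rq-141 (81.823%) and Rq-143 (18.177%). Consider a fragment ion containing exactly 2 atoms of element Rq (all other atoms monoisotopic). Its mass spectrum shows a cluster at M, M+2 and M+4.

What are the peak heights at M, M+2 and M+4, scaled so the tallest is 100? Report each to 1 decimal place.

The 2 Rq atoms are independent, so intensities follow the terms of (0.81823 + 0.18177)^2.
P(M) = 0.81823^2 = 0.669500
P(M+2) = 2 × 0.81823^1 × 0.18177^1 = 0.297459
P(M+4) = 0.18177^2 = 0.033040
The M peak is largest (0.669500); scaling to 100 gives 100.0 : 44.4 : 4.9.

100.0 : 44.4 : 4.9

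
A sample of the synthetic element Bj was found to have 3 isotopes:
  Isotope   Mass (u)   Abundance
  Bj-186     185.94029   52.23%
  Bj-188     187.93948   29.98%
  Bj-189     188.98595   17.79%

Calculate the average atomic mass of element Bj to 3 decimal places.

Weight each isotope mass by its fractional abundance: 0.5223 × 185.94029 + 0.2998 × 187.93948 + 0.1779 × 188.98595
= 97.116613 + 56.344256 + 33.620601 = 187.081470 u

187.081 u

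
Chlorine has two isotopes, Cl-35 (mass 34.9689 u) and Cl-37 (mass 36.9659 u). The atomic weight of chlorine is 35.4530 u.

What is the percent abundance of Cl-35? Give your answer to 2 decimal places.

75.76%

With x = fraction of Cl-35 (so Cl-37 is 1 − x):
34.9689·x + 36.9659·(1 − x) = 35.4530
(34.9689 − 36.9659)·x = 35.4530 − 36.9659
x = -1.5129 / -1.9970 = 0.75759 → 75.76% Cl-35, 24.24% Cl-37.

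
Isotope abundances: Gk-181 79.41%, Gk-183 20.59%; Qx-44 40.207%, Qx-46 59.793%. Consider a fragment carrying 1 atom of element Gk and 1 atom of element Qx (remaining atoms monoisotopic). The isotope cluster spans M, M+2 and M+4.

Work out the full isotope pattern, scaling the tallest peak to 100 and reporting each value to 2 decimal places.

Element Gk pattern (n=1): 0.7941 : 0.2059
Element Qx pattern (n=1): 0.40207 : 0.59793
Convolve the two distributions (both contribute in 2-u steps):
  M: 0.7941×0.40207 = 0.319284
  M+2: 0.7941×0.59793 + 0.2059×0.40207 = 0.557602
  M+4: 0.2059×0.59793 = 0.123114
Scale to base peak (0.557602) = 100: 57.26 : 100.00 : 22.08

57.26 : 100.00 : 22.08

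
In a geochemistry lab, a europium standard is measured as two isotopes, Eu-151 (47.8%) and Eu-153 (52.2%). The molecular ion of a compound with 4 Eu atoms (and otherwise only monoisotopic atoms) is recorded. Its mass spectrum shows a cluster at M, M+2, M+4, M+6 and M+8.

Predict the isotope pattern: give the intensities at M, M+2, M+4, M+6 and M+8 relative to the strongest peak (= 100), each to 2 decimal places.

Expanding (0.478 + 0.522)^4:
P(M) = 0.478^4 = 0.052205
P(M+2) = 4 × 0.478^3 × 0.522^1 = 0.228042
P(M+4) = 6 × 0.478^2 × 0.522^2 = 0.373549
P(M+6) = 4 × 0.478^1 × 0.522^3 = 0.271956
P(M+8) = 0.522^4 = 0.074248
The M+4 peak is largest (0.373549); scaling to 100 gives 13.98 : 61.05 : 100.00 : 72.80 : 19.88.

13.98 : 61.05 : 100.00 : 72.80 : 19.88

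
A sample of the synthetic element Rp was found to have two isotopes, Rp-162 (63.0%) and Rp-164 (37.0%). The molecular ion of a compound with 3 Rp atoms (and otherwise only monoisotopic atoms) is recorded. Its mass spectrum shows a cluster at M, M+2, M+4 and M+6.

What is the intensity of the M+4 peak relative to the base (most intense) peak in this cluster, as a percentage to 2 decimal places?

58.73%

Term probabilities: M 0.2500, M+2 0.4406, M+4 0.2587, M+6 0.0507. Base peak = M+2.
P(M+2) = C(3,1) × 0.630^2 × 0.370^1 = 3 × 0.3969 × 0.3700 = 0.440559 (base)
P(M+4) = C(3,2) × 0.630^1 × 0.370^2 = 3 × 0.6300 × 0.1369 = 0.258741
Relative intensity = 0.258741 / 0.440559 × 100 = 58.73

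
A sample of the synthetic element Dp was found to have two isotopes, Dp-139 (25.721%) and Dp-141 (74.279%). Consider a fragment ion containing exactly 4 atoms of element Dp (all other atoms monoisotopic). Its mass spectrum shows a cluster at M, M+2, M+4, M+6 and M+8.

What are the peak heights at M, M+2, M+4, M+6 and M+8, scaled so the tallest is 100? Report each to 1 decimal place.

1.0 : 12.0 : 51.9 : 100.0 : 72.2

Each Dp atom is independently Dp-139 (p = 0.25721) or Dp-141 (q = 0.74279); the cluster is the binomial expansion (p + q)^4.
P(M) = 0.25721^4 = 0.004377
P(M+2) = 4 × 0.25721^3 × 0.74279^1 = 0.050558
P(M+4) = 6 × 0.25721^2 × 0.74279^2 = 0.219008
P(M+6) = 4 × 0.25721^1 × 0.74279^3 = 0.421644
P(M+8) = 0.74279^4 = 0.304414
The M+6 peak is largest (0.421644); scaling to 100 gives 1.0 : 12.0 : 51.9 : 100.0 : 72.2.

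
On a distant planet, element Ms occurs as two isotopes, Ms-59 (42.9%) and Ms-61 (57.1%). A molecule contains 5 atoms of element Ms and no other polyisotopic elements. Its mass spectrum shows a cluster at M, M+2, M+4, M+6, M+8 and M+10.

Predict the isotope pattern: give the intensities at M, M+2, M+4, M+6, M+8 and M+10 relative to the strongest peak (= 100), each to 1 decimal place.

4.2 : 28.2 : 75.1 : 100.0 : 66.6 : 17.7

Expanding (0.429 + 0.571)^5:
P(M) = 0.429^5 = 0.014531
P(M+2) = 5 × 0.429^4 × 0.571^1 = 0.096702
P(M+4) = 10 × 0.429^3 × 0.571^2 = 0.257421
P(M+6) = 10 × 0.429^2 × 0.571^3 = 0.342628
P(M+8) = 5 × 0.429^1 × 0.571^4 = 0.228019
P(M+10) = 0.571^5 = 0.060699
The M+6 peak is largest (0.342628); scaling to 100 gives 4.2 : 28.2 : 75.1 : 100.0 : 66.6 : 17.7.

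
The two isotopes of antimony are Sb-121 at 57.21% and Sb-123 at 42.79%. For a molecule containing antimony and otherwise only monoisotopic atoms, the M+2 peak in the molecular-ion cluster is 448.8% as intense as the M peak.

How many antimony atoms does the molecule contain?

With n Sb atoms, P(M+2)/P(M) = C(n,1)·p^(n−1)q / p^n = n·q/p = n · 0.4279/0.5721.
n = 4.488 × 0.5721/0.4279 = 6.00 ≈ 6

6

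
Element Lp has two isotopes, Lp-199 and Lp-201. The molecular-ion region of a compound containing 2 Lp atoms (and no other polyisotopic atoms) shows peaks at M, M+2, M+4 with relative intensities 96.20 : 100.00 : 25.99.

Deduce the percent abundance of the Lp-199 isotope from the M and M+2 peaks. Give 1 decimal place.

65.8%

Write p for the Lp-199 fraction. I(M+2)/I(M) = [C(2,1)·p^1·(1−p)] / p^2 = 2·(1−p)/p = 100.00/96.20 = 1.0395
(1−p)/p = 1.0395/2 = 0.5198  ⇒  p = 1/(1 + 0.5198) = 0.6580
Lp-199: 65.8%, Lp-201: 34.2%.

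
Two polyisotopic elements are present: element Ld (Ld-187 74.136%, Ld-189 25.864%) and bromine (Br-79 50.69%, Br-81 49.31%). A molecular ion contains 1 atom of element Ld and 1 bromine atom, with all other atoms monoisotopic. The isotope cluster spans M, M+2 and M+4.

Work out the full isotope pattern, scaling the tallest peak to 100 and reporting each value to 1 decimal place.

75.7 : 100.0 : 25.7

Element Ld pattern (n=1): 0.74136 : 0.25864
Bromine pattern (n=1): 0.5069 : 0.4931
Convolve the two distributions (both contribute in 2-u steps):
  M: 0.74136×0.5069 = 0.375795
  M+2: 0.74136×0.4931 + 0.25864×0.5069 = 0.496669
  M+4: 0.25864×0.4931 = 0.127535
Scale to base peak (0.496669) = 100: 75.7 : 100.0 : 25.7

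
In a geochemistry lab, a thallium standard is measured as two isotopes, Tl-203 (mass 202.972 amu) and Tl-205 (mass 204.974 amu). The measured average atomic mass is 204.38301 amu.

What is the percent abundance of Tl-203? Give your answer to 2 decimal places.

With x = fraction of Tl-203 (so Tl-205 is 1 − x):
202.972·x + 204.974·(1 − x) = 204.38301
(202.972 − 204.974)·x = 204.38301 − 204.974
x = -0.59099 / -2.002 = 0.29520 → 29.52% Tl-203, 70.48% Tl-205.

29.52%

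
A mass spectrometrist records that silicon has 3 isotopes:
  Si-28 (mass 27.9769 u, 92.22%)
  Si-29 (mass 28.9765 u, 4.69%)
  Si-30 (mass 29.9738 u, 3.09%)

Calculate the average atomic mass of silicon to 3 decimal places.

28.085 u

Weight each isotope mass by its fractional abundance: 0.9222 × 27.9769 + 0.0469 × 28.9765 + 0.0309 × 29.9738
= 25.80030 + 1.35900 + 0.92619 = 28.08549 u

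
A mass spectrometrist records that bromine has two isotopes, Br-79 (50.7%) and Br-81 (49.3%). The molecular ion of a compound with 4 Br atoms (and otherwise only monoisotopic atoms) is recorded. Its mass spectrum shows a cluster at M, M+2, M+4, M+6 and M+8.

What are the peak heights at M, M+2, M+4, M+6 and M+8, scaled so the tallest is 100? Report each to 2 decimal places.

Each Br atom is independently Br-79 (p = 0.507) or Br-81 (q = 0.493); the cluster is the binomial expansion (p + q)^4.
P(M) = 0.507^4 = 0.066074
P(M+2) = 4 × 0.507^3 × 0.493^1 = 0.256999
P(M+4) = 6 × 0.507^2 × 0.493^2 = 0.374853
P(M+6) = 4 × 0.507^1 × 0.493^3 = 0.243001
P(M+8) = 0.493^4 = 0.059073
The M+4 peak is largest (0.374853); scaling to 100 gives 17.63 : 68.56 : 100.00 : 64.83 : 15.76.

17.63 : 68.56 : 100.00 : 64.83 : 15.76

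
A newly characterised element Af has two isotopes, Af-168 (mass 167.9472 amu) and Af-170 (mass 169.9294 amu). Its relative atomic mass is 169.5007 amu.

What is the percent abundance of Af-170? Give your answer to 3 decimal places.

Writing the weighted mean with unknown fraction x of Af-168:
167.9472·x + 169.9294·(1 − x) = 169.5007
(167.9472 − 169.9294)·x = 169.5007 − 169.9294
x = -0.4287 / -1.9822 = 0.21627 → 21.627% Af-168, 78.373% Af-170.

78.373%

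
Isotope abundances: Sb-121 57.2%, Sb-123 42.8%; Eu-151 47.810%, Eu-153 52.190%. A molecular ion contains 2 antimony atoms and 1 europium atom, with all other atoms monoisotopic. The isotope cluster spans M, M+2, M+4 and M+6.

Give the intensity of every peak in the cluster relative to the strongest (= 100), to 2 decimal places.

Antimony pattern (n=2): 0.327184 : 0.489632 : 0.183184
Europium pattern (n=1): 0.4781 : 0.5219
Convolve the two distributions (both contribute in 2-u steps):
  M: 0.327184×0.4781 = 0.156427
  M+2: 0.327184×0.5219 + 0.489632×0.4781 = 0.404850
  M+4: 0.489632×0.5219 + 0.183184×0.4781 = 0.343119
  M+6: 0.183184×0.5219 = 0.095604
Scale to base peak (0.404850) = 100: 38.64 : 100.00 : 84.75 : 23.61

38.64 : 100.00 : 84.75 : 23.61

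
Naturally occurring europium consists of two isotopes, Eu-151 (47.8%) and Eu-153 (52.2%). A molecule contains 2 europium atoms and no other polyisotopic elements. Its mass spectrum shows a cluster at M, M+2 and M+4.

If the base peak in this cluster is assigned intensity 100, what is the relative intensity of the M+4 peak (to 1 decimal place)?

Binomial terms of (0.478 + 0.522)^2: M 0.2285, M+2 0.4990, M+4 0.2725 → M+2 is the base peak.
P(M+2) = C(2,1) × 0.478^1 × 0.522^1 = 2 × 0.4780 × 0.5220 = 0.499032 (base)
P(M+4) = C(2,2) × 0.478^0 × 0.522^2 = 1 × 1.0000 × 0.272484 = 0.272484
Relative intensity = 0.272484 / 0.499032 × 100 = 54.6

54.6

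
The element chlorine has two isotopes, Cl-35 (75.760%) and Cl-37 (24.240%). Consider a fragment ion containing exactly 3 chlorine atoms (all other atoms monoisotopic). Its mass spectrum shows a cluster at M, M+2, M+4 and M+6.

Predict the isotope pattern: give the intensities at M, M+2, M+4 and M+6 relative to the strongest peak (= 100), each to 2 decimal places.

The 3 Cl atoms are independent, so intensities follow the terms of (0.75760 + 0.24240)^3.
P(M) = 0.75760^3 = 0.434830
P(M+2) = 3 × 0.75760^2 × 0.24240^1 = 0.417382
P(M+4) = 3 × 0.75760^1 × 0.24240^2 = 0.133545
P(M+6) = 0.24240^3 = 0.014243
The M peak is largest (0.434830); scaling to 100 gives 100.00 : 95.99 : 30.71 : 3.28.

100.00 : 95.99 : 30.71 : 3.28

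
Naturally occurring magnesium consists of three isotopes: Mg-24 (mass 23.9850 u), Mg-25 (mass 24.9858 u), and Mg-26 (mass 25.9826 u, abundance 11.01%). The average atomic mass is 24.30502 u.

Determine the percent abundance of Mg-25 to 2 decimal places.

The remaining 88.99% is split between Mg-24 (fraction x) and Mg-25 (fraction 0.8899 − x).
Substituting: 23.9850x + 24.9858(0.8899 − x) = 21.44433574
(23.9850 − 24.9858)x = -0.79052768  ⇒  x = 0.78990, y = 0.10000
Mg-24: 78.99%, Mg-25: 10.00%.

10.00%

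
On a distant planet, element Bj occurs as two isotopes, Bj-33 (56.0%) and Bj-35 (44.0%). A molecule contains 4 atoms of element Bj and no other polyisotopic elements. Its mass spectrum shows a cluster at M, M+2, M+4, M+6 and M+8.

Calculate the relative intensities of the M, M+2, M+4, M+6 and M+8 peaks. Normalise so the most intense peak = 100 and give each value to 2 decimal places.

Each Bj atom is independently Bj-33 (p = 0.560) or Bj-35 (q = 0.440); the cluster is the binomial expansion (p + q)^4.
P(M) = 0.560^4 = 0.098345
P(M+2) = 4 × 0.560^3 × 0.440^1 = 0.309084
P(M+4) = 6 × 0.560^2 × 0.440^2 = 0.364278
P(M+6) = 4 × 0.560^1 × 0.440^3 = 0.190812
P(M+8) = 0.440^4 = 0.037481
The M+4 peak is largest (0.364278); scaling to 100 gives 27.00 : 84.85 : 100.00 : 52.38 : 10.29.

27.00 : 84.85 : 100.00 : 52.38 : 10.29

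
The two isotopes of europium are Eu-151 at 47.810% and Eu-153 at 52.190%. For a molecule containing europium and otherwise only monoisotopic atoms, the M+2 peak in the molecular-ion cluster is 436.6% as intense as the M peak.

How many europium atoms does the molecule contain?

With n Eu atoms, P(M+2)/P(M) = C(n,1)·p^(n−1)q / p^n = n·q/p = n · 0.52190/0.47810.
n = 4.366 × 0.47810/0.52190 = 4.00 ≈ 4

4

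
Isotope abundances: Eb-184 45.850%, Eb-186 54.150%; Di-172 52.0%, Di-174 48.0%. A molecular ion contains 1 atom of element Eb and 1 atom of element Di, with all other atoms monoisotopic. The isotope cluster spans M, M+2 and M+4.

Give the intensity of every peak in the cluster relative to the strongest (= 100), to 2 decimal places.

47.53 : 100.00 : 51.81

Element Eb pattern (n=1): 0.4585 : 0.5415
Element Di pattern (n=1): 0.5200 : 0.4800
Convolve the two distributions (both contribute in 2-u steps):
  M: 0.4585×0.5200 = 0.238420
  M+2: 0.4585×0.4800 + 0.5415×0.5200 = 0.501660
  M+4: 0.5415×0.4800 = 0.259920
Scale to base peak (0.501660) = 100: 47.53 : 100.00 : 51.81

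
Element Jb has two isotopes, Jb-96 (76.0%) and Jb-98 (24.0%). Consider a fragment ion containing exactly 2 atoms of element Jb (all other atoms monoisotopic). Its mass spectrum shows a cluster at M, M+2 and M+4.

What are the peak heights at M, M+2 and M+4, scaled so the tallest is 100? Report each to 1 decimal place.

The 2 Jb atoms are independent, so intensities follow the terms of (0.760 + 0.240)^2.
P(M) = 0.760^2 = 0.577600
P(M+2) = 2 × 0.760^1 × 0.240^1 = 0.364800
P(M+4) = 0.240^2 = 0.057600
The M peak is largest (0.577600); scaling to 100 gives 100.0 : 63.2 : 10.0.

100.0 : 63.2 : 10.0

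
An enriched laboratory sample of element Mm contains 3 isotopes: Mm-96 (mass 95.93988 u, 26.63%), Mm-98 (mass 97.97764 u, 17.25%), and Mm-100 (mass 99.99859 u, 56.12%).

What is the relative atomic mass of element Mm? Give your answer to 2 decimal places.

98.57 u

Weight each isotope mass by its fractional abundance: 0.2663 × 95.93988 + 0.1725 × 97.97764 + 0.5612 × 99.99859
= 25.548790 + 16.901143 + 56.119209 = 98.569142 u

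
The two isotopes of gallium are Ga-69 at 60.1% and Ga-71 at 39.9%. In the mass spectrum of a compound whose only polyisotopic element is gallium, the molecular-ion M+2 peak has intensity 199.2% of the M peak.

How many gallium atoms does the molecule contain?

For n independent Ga atoms, I(M+2)/I(M) = n · (abundance Ga-71) / (abundance Ga-69) = n · 0.399/0.601.
n = 1.992 × 0.601/0.399 = 3.00 ≈ 3

3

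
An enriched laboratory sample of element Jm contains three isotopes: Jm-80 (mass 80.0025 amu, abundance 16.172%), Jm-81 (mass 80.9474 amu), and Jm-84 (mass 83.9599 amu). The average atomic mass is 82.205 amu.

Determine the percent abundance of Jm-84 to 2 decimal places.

Let x and y be the fractions of Jm-81 and Jm-84. Then x + y = 1 − 0.16172 = 0.83828 and 80.9474x + 83.9599y = 82.205 − 0.16172×80.0025 = 69.2669957.
Substituting: 80.9474x + 83.9599(0.83828 − x) = 69.2669957
(80.9474 − 83.9599)x = -1.114909272  ⇒  x = 0.37009, y = 0.46819
Jm-81: 37.01%, Jm-84: 46.82%.

46.82%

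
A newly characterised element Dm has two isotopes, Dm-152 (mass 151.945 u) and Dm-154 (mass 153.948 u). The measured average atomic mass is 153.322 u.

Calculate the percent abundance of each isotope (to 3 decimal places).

With x = fraction of Dm-152 (so Dm-154 is 1 − x):
151.945·x + 153.948·(1 − x) = 153.322
(151.945 − 153.948)·x = 153.322 − 153.948
x = -0.626 / -2.003 = 0.31253 → 31.253% Dm-152, 68.747% Dm-154.

Dm-152: 31.253%, Dm-154: 68.747%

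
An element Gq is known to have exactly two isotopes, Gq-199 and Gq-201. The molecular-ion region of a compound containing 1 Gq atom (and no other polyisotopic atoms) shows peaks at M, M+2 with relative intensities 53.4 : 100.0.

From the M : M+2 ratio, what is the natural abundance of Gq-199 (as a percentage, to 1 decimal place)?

34.8%

Let p = fractional abundance of Gq-199. I(M+2)/I(M) = [C(1,1)·p^0·(1−p)] / p^1 = 1·(1−p)/p = 100.0/53.4 = 1.8727
(1−p)/p = 1.8727/1 = 1.8727  ⇒  p = 1/(1 + 1.8727) = 0.3481
Gq-199: 34.8%, Gq-201: 65.2%.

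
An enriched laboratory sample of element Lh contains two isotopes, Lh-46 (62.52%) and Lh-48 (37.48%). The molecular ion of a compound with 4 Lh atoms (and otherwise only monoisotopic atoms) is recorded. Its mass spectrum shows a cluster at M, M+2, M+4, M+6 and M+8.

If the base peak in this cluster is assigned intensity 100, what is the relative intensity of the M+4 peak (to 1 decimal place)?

89.9

Binomial terms of (0.6252 + 0.3748)^4: M 0.1528, M+2 0.3664, M+4 0.3294, M+6 0.1317, M+8 0.0197 → M+2 is the base peak.
P(M+2) = C(4,1) × 0.6252^3 × 0.3748^1 = 4 × 0.24437508 × 0.3748 = 0.366367 (base)
P(M+4) = C(4,2) × 0.6252^2 × 0.3748^2 = 6 × 0.39087504 × 0.14047504 = 0.329449
Relative intensity = 0.329449 / 0.366367 × 100 = 89.9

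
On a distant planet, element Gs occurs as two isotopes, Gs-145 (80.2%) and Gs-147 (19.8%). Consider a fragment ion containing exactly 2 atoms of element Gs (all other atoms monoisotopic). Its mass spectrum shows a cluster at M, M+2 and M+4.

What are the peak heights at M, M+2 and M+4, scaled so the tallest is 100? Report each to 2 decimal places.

Expanding (0.802 + 0.198)^2:
P(M) = 0.802^2 = 0.643204
P(M+2) = 2 × 0.802^1 × 0.198^1 = 0.317592
P(M+4) = 0.198^2 = 0.039204
The M peak is largest (0.643204); scaling to 100 gives 100.00 : 49.38 : 6.10.

100.00 : 49.38 : 6.10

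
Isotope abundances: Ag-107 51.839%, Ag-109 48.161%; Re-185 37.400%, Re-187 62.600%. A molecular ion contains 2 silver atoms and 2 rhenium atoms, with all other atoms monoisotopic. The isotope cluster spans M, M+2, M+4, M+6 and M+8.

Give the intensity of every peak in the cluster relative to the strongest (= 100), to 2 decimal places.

10.12 : 52.66 : 100.00 : 81.89 : 24.46

Silver pattern (n=2): 0.26872819 : 0.49932362 : 0.23194819
Rhenium pattern (n=2): 0.139876 : 0.468248 : 0.391876
Convolve the two distributions (both contribute in 2-u steps):
  M: 0.26872819×0.139876 = 0.037589
  M+2: 0.26872819×0.468248 + 0.49932362×0.139876 = 0.195675
  M+4: 0.26872819×0.391876 + 0.49932362×0.468248 + 0.23194819×0.139876 = 0.371559
  M+6: 0.49932362×0.391876 + 0.23194819×0.468248 = 0.304282
  M+8: 0.23194819×0.391876 = 0.090895
Scale to base peak (0.371559) = 100: 10.12 : 52.66 : 100.00 : 81.89 : 24.46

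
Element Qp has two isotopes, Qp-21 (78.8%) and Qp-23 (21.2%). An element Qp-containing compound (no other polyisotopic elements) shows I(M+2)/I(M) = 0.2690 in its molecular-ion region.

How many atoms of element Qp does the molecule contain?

1

With n Qp atoms, P(M+2)/P(M) = C(n,1)·p^(n−1)q / p^n = n·q/p = n · 0.212/0.788.
n = 0.2690 × 0.788/0.212 = 1.00 ≈ 1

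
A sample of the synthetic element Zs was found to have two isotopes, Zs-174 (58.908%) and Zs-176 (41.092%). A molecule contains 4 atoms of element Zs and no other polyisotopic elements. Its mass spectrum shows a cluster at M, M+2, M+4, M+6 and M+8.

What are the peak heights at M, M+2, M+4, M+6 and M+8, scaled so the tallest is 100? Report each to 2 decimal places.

Each Zs atom is independently Zs-174 (p = 0.58908) or Zs-176 (q = 0.41092); the cluster is the binomial expansion (p + q)^4.
P(M) = 0.58908^4 = 0.120420
P(M+2) = 4 × 0.58908^3 × 0.41092^1 = 0.336001
P(M+4) = 6 × 0.58908^2 × 0.41092^2 = 0.351572
P(M+6) = 4 × 0.58908^1 × 0.41092^3 = 0.163496
P(M+8) = 0.41092^4 = 0.028512
The M+4 peak is largest (0.351572); scaling to 100 gives 34.25 : 95.57 : 100.00 : 46.50 : 8.11.

34.25 : 95.57 : 100.00 : 46.50 : 8.11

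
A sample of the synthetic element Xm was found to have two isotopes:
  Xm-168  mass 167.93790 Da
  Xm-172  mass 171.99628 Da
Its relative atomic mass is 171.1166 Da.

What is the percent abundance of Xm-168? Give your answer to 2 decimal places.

21.68%

With x = fraction of Xm-168 (so Xm-172 is 1 − x):
167.93790·x + 171.99628·(1 − x) = 171.1166
(167.93790 − 171.99628)·x = 171.1166 − 171.99628
x = -0.87968 / -4.05838 = 0.21676 → 21.68% Xm-168, 78.32% Xm-172.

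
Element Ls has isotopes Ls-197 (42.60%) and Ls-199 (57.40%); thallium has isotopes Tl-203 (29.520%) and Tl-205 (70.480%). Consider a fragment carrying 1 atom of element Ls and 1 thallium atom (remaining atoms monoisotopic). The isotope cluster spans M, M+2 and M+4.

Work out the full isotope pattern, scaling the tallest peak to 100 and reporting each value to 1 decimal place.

26.8 : 100.0 : 86.1

Element Ls pattern (n=1): 0.4260 : 0.5740
Thallium pattern (n=1): 0.2952 : 0.7048
Convolve the two distributions (both contribute in 2-u steps):
  M: 0.4260×0.2952 = 0.125755
  M+2: 0.4260×0.7048 + 0.5740×0.2952 = 0.469690
  M+4: 0.5740×0.7048 = 0.404555
Scale to base peak (0.469690) = 100: 26.8 : 100.0 : 86.1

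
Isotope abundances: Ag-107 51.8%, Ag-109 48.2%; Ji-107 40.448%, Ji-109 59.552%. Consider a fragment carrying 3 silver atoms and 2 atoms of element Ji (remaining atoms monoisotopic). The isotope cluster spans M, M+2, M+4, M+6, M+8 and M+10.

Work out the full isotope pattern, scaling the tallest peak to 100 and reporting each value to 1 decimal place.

6.9 : 39.5 : 89.5 : 100.0 : 55.2 : 12.0

Silver pattern (n=3): 0.13899183 : 0.3879965 : 0.3610315 : 0.11198017
Element Ji pattern (n=2): 0.16360407 : 0.48175186 : 0.35464407
Convolve the two distributions (both contribute in 2-u steps):
  M: 0.13899183×0.16360407 = 0.022740
  M+2: 0.13899183×0.48175186 + 0.3879965×0.16360407 = 0.130437
  M+4: 0.13899183×0.35464407 + 0.3879965×0.48175186 + 0.3610315×0.16360407 = 0.295277
  M+6: 0.3879965×0.35464407 + 0.3610315×0.48175186 + 0.11198017×0.16360407 = 0.329849
  M+8: 0.3610315×0.35464407 + 0.11198017×0.48175186 = 0.181984
  M+10: 0.11198017×0.35464407 = 0.039713
Scale to base peak (0.329849) = 100: 6.9 : 39.5 : 89.5 : 100.0 : 55.2 : 12.0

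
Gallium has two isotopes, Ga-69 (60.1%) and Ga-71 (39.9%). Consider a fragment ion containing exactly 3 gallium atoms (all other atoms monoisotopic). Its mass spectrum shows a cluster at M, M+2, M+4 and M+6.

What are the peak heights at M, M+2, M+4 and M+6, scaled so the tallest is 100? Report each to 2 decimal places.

Expanding (0.601 + 0.399)^3:
P(M) = 0.601^3 = 0.217082
P(M+2) = 3 × 0.601^2 × 0.399^1 = 0.432358
P(M+4) = 3 × 0.601^1 × 0.399^2 = 0.287039
P(M+6) = 0.399^3 = 0.063521
The M+2 peak is largest (0.432358); scaling to 100 gives 50.21 : 100.00 : 66.39 : 14.69.

50.21 : 100.00 : 66.39 : 14.69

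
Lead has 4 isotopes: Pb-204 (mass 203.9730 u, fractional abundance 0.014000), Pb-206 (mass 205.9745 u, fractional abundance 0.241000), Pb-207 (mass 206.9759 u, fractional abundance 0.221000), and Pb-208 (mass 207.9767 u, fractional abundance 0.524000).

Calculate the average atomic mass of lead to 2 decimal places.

207.22 u

Weight each isotope mass by its fractional abundance: 0.014000 × 203.9730 + 0.241000 × 205.9745 + 0.221000 × 206.9759 + 0.524000 × 207.9767
= 2.85562 + 49.63985 + 45.74167 + 108.97979 = 207.21693 u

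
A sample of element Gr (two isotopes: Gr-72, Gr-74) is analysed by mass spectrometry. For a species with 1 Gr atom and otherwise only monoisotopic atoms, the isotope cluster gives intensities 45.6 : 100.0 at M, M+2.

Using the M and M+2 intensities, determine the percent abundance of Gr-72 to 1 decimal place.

Write p for the Gr-72 fraction. I(M+2)/I(M) = [C(1,1)·p^0·(1−p)] / p^1 = 1·(1−p)/p = 100.0/45.6 = 2.1930
(1−p)/p = 2.1930/1 = 2.1930  ⇒  p = 1/(1 + 2.1930) = 0.3132
Gr-72: 31.3%, Gr-74: 68.7%.

31.3%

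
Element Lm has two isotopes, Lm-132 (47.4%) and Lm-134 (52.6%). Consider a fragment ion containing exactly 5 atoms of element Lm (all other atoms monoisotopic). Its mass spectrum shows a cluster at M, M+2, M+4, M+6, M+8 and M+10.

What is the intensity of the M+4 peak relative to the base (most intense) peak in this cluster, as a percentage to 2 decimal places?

90.11%

Term probabilities: M 0.0239, M+2 0.1328, M+4 0.2947, M+6 0.3270, M+8 0.1814, M+10 0.0403. Base peak = M+6.
P(M+6) = C(5,3) × 0.474^2 × 0.526^3 = 10 × 0.224676 × 0.14553158 = 0.326975 (base)
P(M+4) = C(5,2) × 0.474^3 × 0.526^2 = 10 × 0.10649642 × 0.276676 = 0.294650
Relative intensity = 0.294650 / 0.326975 × 100 = 90.11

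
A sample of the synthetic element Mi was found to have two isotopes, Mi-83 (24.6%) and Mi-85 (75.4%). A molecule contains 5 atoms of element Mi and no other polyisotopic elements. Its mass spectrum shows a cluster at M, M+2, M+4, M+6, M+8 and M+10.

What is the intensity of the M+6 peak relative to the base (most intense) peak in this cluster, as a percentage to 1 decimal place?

65.3%

(0.246 + 0.754)^5 gives M 0.0009, M+2 0.0138, M+4 0.0846, M+6 0.2594, M+8 0.3975, M+10 0.2437; the largest is M+8.
P(M+8) = C(5,4) × 0.246^1 × 0.754^4 = 5 × 0.2460 × 0.32321044 = 0.397549 (base)
P(M+6) = C(5,3) × 0.246^2 × 0.754^3 = 10 × 0.060516 × 0.42866106 = 0.259409
Relative intensity = 0.259409 / 0.397549 × 100 = 65.3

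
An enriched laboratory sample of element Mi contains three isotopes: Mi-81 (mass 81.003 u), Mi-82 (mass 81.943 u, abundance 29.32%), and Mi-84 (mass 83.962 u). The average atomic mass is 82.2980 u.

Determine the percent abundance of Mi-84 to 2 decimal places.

34.45%

The remaining 70.68% is split between Mi-81 (fraction x) and Mi-84 (fraction 0.7068 − x).
Substituting: 81.003x + 83.962(0.7068 − x) = 58.2723124
(81.003 − 83.962)x = -1.0720292  ⇒  x = 0.36229, y = 0.34451
Mi-81: 36.23%, Mi-84: 34.45%.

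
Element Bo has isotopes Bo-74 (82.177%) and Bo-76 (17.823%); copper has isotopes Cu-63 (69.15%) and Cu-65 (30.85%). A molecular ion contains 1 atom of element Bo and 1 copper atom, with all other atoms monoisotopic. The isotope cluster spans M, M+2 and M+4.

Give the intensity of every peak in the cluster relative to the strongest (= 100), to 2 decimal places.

Element Bo pattern (n=1): 0.82177 : 0.17823
Copper pattern (n=1): 0.6915 : 0.3085
Convolve the two distributions (both contribute in 2-u steps):
  M: 0.82177×0.6915 = 0.568254
  M+2: 0.82177×0.3085 + 0.17823×0.6915 = 0.376762
  M+4: 0.17823×0.3085 = 0.054984
Scale to base peak (0.568254) = 100: 100.00 : 66.30 : 9.68

100.00 : 66.30 : 9.68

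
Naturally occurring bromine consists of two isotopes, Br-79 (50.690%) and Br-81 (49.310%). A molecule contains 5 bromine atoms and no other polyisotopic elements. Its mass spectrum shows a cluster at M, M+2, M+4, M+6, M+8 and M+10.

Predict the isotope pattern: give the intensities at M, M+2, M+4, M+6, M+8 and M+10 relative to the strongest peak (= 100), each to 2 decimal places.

10.57 : 51.40 : 100.00 : 97.28 : 47.31 : 9.21

Each Br atom is independently Br-79 (p = 0.50690) or Br-81 (q = 0.49310); the cluster is the binomial expansion (p + q)^5.
P(M) = 0.50690^5 = 0.033467
P(M+2) = 5 × 0.50690^4 × 0.49310^1 = 0.162777
P(M+4) = 10 × 0.50690^3 × 0.49310^2 = 0.316692
P(M+6) = 10 × 0.50690^2 × 0.49310^3 = 0.308070
P(M+8) = 5 × 0.50690^1 × 0.49310^4 = 0.149842
P(M+10) = 0.49310^5 = 0.029152
The M+4 peak is largest (0.316692); scaling to 100 gives 10.57 : 51.40 : 100.00 : 97.28 : 47.31 : 9.21.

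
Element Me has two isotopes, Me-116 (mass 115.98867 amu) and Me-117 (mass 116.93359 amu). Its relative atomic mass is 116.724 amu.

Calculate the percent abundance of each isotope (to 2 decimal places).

Writing the weighted mean with unknown fraction x of Me-116:
115.98867·x + 116.93359·(1 − x) = 116.724
(115.98867 − 116.93359)·x = 116.724 − 116.93359
x = -0.20959 / -0.94492 = 0.22181 → 22.18% Me-116, 77.82% Me-117.

Me-116: 22.18%, Me-117: 77.82%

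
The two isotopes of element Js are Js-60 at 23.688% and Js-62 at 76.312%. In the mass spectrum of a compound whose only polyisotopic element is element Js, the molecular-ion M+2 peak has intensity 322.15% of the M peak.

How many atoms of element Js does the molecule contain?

1

For n independent Js atoms, I(M+2)/I(M) = n · (abundance Js-62) / (abundance Js-60) = n · 0.76312/0.23688.
n = 3.2215 × 0.23688/0.76312 = 1.00 ≈ 1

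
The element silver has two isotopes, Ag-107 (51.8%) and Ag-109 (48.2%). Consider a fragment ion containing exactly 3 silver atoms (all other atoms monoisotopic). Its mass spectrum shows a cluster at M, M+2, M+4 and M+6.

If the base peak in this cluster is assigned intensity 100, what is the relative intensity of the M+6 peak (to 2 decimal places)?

28.86

(0.518 + 0.482)^3 gives M 0.1390, M+2 0.3880, M+4 0.3610, M+6 0.1120; the largest is M+2.
P(M+2) = C(3,1) × 0.518^2 × 0.482^1 = 3 × 0.268324 × 0.4820 = 0.387997 (base)
P(M+6) = C(3,3) × 0.518^0 × 0.482^3 = 1 × 1.0000 × 0.11198017 = 0.111980
Relative intensity = 0.111980 / 0.387997 × 100 = 28.86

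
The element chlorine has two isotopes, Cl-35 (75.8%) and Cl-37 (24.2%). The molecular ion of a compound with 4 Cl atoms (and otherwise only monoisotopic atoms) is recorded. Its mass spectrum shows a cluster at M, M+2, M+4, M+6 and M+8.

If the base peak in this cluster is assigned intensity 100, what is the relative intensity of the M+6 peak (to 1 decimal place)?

10.2

Binomial terms of (0.758 + 0.242)^4: M 0.3301, M+2 0.4216, M+4 0.2019, M+6 0.0430, M+8 0.0034 → M+2 is the base peak.
P(M+2) = C(4,1) × 0.758^3 × 0.242^1 = 4 × 0.43551951 × 0.2420 = 0.421583 (base)
P(M+6) = C(4,3) × 0.758^1 × 0.242^3 = 4 × 0.7580 × 0.01417249 = 0.042971
Relative intensity = 0.042971 / 0.421583 × 100 = 10.2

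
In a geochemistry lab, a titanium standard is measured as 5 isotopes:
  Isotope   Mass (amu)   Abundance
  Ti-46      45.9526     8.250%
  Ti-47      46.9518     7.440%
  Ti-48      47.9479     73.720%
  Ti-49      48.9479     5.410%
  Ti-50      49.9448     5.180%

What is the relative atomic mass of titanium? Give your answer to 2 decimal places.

Ar = Σ fᵢ·mᵢ = 0.08250 × 45.9526 + 0.07440 × 46.9518 + 0.73720 × 47.9479 + 0.05410 × 48.9479 + 0.05180 × 49.9448
= 3.79109 + 3.49321 + 35.34719 + 2.64808 + 2.58714 = 47.86671 amu

47.87 amu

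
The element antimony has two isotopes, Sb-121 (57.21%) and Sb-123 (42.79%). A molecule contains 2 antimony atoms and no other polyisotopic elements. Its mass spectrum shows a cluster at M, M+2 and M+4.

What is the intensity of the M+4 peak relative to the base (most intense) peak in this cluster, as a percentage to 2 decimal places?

37.40%

(0.5721 + 0.4279)^2 gives M 0.3273, M+2 0.4896, M+4 0.1831; the largest is M+2.
P(M+2) = C(2,1) × 0.5721^1 × 0.4279^1 = 2 × 0.5721 × 0.4279 = 0.489603 (base)
P(M+4) = C(2,2) × 0.5721^0 × 0.4279^2 = 1 × 1.0000 × 0.18309841 = 0.183098
Relative intensity = 0.183098 / 0.489603 × 100 = 37.40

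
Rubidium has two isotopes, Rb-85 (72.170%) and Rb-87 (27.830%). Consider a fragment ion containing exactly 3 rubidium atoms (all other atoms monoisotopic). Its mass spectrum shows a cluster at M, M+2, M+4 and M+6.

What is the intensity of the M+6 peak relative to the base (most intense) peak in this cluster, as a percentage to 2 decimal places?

Binomial terms of (0.72170 + 0.27830)^3: M 0.3759, M+2 0.4349, M+4 0.1677, M+6 0.0216 → M+2 is the base peak.
P(M+2) = C(3,1) × 0.72170^2 × 0.27830^1 = 3 × 0.52085089 × 0.2783 = 0.434858 (base)
P(M+6) = C(3,3) × 0.72170^0 × 0.27830^3 = 1 × 1.0000 × 0.02155458 = 0.021555
Relative intensity = 0.021555 / 0.434858 × 100 = 4.96

4.96%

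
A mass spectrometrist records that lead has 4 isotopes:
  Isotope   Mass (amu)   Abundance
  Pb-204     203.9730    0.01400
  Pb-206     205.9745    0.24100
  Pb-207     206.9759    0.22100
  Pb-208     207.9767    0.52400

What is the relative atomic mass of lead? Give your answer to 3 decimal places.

207.217 amu

The abundance-weighted mean is 0.01400 × 203.9730 + 0.24100 × 205.9745 + 0.22100 × 206.9759 + 0.52400 × 207.9767
= 2.85562 + 49.63985 + 45.74167 + 108.97979 = 207.21693 amu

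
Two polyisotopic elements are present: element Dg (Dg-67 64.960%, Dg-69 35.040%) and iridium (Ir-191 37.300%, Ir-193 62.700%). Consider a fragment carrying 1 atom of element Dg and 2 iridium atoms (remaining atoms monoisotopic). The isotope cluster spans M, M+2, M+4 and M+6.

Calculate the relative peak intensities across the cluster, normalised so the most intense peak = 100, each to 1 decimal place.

21.6 : 84.1 : 100.0 : 32.9

Element Dg pattern (n=1): 0.6496 : 0.3504
Iridium pattern (n=2): 0.139129 : 0.467742 : 0.393129
Convolve the two distributions (both contribute in 2-u steps):
  M: 0.6496×0.139129 = 0.090378
  M+2: 0.6496×0.467742 + 0.3504×0.139129 = 0.352596
  M+4: 0.6496×0.393129 + 0.3504×0.467742 = 0.419273
  M+6: 0.3504×0.393129 = 0.137752
Scale to base peak (0.419273) = 100: 21.6 : 84.1 : 100.0 : 32.9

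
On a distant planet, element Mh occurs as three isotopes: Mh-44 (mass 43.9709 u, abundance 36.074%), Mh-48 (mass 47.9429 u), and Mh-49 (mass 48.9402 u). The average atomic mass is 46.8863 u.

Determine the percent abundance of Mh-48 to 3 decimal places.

The remaining 63.926% is split between Mh-48 (fraction x) and Mh-49 (fraction 0.63926 − x).
Substituting: 47.9429x + 48.9402(0.63926 − x) = 31.024237534
(47.9429 − 48.9402)x = -0.261274718  ⇒  x = 0.26198, y = 0.37728
Mh-48: 26.198%, Mh-49: 37.728%.

26.198%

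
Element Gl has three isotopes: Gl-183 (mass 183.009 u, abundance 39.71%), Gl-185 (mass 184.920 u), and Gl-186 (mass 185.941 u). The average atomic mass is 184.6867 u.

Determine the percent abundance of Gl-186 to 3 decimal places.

51.475%

Let x and y be the fractions of Gl-185 and Gl-186. Then x + y = 1 − 0.3971 = 0.6029 and 184.920x + 185.941y = 184.6867 − 0.3971×183.009 = 112.0138261.
Substituting: 184.920x + 185.941(0.6029 − x) = 112.0138261
(184.920 − 185.941)x = -0.0900028  ⇒  x = 0.08815, y = 0.51475
Gl-185: 8.815%, Gl-186: 51.475%.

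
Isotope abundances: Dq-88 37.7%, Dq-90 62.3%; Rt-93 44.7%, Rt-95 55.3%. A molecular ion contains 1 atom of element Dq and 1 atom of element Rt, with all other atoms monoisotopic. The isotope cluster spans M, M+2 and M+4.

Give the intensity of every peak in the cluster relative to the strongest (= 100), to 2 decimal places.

Element Dq pattern (n=1): 0.3770 : 0.6230
Element Rt pattern (n=1): 0.4470 : 0.5530
Convolve the two distributions (both contribute in 2-u steps):
  M: 0.3770×0.4470 = 0.168519
  M+2: 0.3770×0.5530 + 0.6230×0.4470 = 0.486962
  M+4: 0.6230×0.5530 = 0.344519
Scale to base peak (0.486962) = 100: 34.61 : 100.00 : 70.75

34.61 : 100.00 : 70.75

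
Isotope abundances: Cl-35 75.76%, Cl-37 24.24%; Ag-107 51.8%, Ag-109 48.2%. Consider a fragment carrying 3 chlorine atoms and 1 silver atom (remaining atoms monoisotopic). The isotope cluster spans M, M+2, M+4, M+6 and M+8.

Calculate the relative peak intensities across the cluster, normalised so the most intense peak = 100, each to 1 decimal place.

52.9 : 100.0 : 63.5 : 16.9 : 1.6

Chlorine pattern (n=3): 0.4348304 : 0.41738208 : 0.13354464 : 0.01424288
Silver pattern (n=1): 0.5180 : 0.4820
Convolve the two distributions (both contribute in 2-u steps):
  M: 0.4348304×0.5180 = 0.225242
  M+2: 0.4348304×0.4820 + 0.41738208×0.5180 = 0.425792
  M+4: 0.41738208×0.4820 + 0.13354464×0.5180 = 0.270354
  M+6: 0.13354464×0.4820 + 0.01424288×0.5180 = 0.071746
  M+8: 0.01424288×0.4820 = 0.006865
Scale to base peak (0.425792) = 100: 52.9 : 100.0 : 63.5 : 16.9 : 1.6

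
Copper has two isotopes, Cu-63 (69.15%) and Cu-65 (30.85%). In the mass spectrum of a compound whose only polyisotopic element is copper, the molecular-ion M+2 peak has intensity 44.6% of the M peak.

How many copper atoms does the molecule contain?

For n independent Cu atoms, I(M+2)/I(M) = n · (abundance Cu-65) / (abundance Cu-63) = n · 0.3085/0.6915.
n = 0.446 × 0.6915/0.3085 = 1.00 ≈ 1

1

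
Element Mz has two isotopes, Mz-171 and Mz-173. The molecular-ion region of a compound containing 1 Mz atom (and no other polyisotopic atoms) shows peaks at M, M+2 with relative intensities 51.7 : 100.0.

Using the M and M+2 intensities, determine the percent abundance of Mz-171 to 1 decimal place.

If p is the fraction of Mz that is Mz-171, then I(M+2)/I(M) = [C(1,1)·p^0·(1−p)] / p^1 = 1·(1−p)/p = 100.0/51.7 = 1.9342
(1−p)/p = 1.9342/1 = 1.9342  ⇒  p = 1/(1 + 1.9342) = 0.3408
Mz-171: 34.1%, Mz-173: 65.9%.

34.1%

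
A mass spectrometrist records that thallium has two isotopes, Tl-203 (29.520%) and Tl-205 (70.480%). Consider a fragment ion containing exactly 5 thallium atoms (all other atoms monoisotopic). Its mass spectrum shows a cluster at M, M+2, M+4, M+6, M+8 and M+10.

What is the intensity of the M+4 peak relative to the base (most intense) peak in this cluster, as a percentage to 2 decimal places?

35.09%

Binomial terms of (0.29520 + 0.70480)^5: M 0.0022, M+2 0.0268, M+4 0.1278, M+6 0.3051, M+8 0.3642, M+10 0.1739 → M+8 is the base peak.
P(M+8) = C(5,4) × 0.29520^1 × 0.70480^4 = 5 × 0.2952 × 0.24675365 = 0.364208 (base)
P(M+4) = C(5,2) × 0.29520^3 × 0.70480^2 = 10 × 0.02572463 × 0.49674304 = 0.127785
Relative intensity = 0.127785 / 0.364208 × 100 = 35.09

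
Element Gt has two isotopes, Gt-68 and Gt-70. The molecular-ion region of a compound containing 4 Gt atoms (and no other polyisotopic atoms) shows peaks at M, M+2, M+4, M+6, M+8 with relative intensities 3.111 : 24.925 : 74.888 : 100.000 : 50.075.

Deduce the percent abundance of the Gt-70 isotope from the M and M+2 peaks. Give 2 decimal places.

If p is the fraction of Gt that is Gt-68, then I(M+2)/I(M) = [C(4,1)·p^3·(1−p)] / p^4 = 4·(1−p)/p = 24.925/3.111 = 8.0119
(1−p)/p = 8.0119/4 = 2.0030  ⇒  p = 1/(1 + 2.0030) = 0.3330
Gt-68: 33.30%, Gt-70: 66.70%.

66.70%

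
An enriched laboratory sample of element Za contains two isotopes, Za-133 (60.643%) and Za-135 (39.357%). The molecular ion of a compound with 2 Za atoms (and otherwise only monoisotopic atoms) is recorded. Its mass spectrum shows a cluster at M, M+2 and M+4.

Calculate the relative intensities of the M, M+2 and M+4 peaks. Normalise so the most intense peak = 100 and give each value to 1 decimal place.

Expanding (0.60643 + 0.39357)^2:
P(M) = 0.60643^2 = 0.367757
P(M+2) = 2 × 0.60643^1 × 0.39357^1 = 0.477345
P(M+4) = 0.39357^2 = 0.154897
The M+2 peak is largest (0.477345); scaling to 100 gives 77.0 : 100.0 : 32.4.

77.0 : 100.0 : 32.4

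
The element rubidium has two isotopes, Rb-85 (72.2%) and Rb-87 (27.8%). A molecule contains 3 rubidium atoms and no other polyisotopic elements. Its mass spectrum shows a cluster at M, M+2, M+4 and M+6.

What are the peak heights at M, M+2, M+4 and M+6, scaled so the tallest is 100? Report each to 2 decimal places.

Each Rb atom is independently Rb-85 (p = 0.722) or Rb-87 (q = 0.278); the cluster is the binomial expansion (p + q)^3.
P(M) = 0.722^3 = 0.376367
P(M+2) = 3 × 0.722^2 × 0.278^1 = 0.434751
P(M+4) = 3 × 0.722^1 × 0.278^2 = 0.167397
P(M+6) = 0.278^3 = 0.021485
The M+2 peak is largest (0.434751); scaling to 100 gives 86.57 : 100.00 : 38.50 : 4.94.

86.57 : 100.00 : 38.50 : 4.94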